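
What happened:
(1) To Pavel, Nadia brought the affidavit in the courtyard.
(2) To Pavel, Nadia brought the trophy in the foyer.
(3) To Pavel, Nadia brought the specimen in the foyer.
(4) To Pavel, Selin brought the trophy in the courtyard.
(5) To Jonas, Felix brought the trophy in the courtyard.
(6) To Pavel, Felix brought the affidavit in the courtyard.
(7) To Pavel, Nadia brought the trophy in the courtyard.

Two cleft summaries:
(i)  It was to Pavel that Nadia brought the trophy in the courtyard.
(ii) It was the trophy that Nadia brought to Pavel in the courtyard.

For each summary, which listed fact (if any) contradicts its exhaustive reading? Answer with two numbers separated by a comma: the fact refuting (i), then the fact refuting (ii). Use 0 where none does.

Summary (i) focuses "Pavel" (the recipient); background Nadia as agent and the trophy as thing and in the courtyard as setting. No fact matches that background with a different recipient, so 0.
Summary (ii) focuses "the trophy" (the thing); background Nadia as agent and Pavel as recipient and in the courtyard as setting. Fact (1) matches that background with thing = the affidavit — refutes (ii).

0, 1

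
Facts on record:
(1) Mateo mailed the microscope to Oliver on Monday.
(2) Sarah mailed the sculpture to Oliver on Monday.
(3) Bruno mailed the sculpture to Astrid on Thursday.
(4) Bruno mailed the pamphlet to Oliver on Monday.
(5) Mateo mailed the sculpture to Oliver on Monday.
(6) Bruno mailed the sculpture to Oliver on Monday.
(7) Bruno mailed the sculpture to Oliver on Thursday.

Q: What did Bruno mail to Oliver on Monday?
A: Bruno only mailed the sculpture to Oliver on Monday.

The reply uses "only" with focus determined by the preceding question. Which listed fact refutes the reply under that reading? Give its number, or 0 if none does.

4

Answering "What did ...?" puts focus on the thing — here, "the sculpture".
So "only" ranges over things; the rest (Bruno as agent and Oliver as recipient and on Monday as setting) is presupposed.
Fact (4) shares the background with a different thing (the pamphlet) — counterexample.
(Fact (7) would refute a reading with focus on the setting — but that is not what the question asks.)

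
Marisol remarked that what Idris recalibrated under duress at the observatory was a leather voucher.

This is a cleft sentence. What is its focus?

a leather voucher

In a pseudo-cleft "What ... was X", the post-copular constituent X is the focus.
Here the focus is "a leather voucher". The backgrounded (presupposed) material includes "Idris", "at the observatory" and "under duress".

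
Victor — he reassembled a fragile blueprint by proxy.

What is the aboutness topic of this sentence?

The construction explicitly marks "Victor" as what the sentence is about — the topic.
The remainder of the clause is the comment (what is said about the topic).

Victor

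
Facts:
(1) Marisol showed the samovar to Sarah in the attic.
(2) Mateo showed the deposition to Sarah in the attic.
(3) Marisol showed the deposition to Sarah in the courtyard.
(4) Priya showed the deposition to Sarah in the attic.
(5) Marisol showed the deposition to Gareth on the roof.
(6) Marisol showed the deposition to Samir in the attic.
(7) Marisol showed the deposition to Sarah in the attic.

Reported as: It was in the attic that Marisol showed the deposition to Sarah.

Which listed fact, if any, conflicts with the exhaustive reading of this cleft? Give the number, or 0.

Focus of the cleft: "in the attic" (the setting). Presupposed background: Marisol as agent and the deposition as thing and Sarah as recipient.
The exhaustive reading says no other setting fits that background.
But fact (3) also has Marisol as agent and the deposition as thing and Sarah as recipient, with setting = in the courtyard — so the exhaustive reading fails.

3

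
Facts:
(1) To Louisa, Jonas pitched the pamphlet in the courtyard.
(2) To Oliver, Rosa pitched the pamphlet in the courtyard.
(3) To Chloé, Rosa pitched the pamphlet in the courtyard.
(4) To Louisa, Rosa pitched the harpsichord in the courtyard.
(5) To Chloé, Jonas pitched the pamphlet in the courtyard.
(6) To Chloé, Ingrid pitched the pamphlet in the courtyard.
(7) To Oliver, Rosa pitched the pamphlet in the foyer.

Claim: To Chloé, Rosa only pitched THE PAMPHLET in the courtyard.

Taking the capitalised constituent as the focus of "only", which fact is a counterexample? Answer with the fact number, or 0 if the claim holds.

0

The capitals mark "the pamphlet" as focus. So "only" rules out other things, with the rest (agent = Rosa, recipient = Chloé, setting = in the courtyard) as background.
No fact matches agent = Rosa, recipient = Chloé, setting = in the courtyard with a different thing — every other fact differs on at least one backgrounded slot. So no fact refutes it.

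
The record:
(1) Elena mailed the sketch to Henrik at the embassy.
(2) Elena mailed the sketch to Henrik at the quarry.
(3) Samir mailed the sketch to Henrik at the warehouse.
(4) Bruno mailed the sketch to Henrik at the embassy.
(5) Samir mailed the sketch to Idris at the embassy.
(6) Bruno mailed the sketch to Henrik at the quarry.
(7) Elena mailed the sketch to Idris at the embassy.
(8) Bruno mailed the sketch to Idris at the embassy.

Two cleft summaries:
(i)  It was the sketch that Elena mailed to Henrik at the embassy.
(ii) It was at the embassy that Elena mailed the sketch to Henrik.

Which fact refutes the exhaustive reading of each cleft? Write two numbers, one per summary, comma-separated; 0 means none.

Summary (i) focuses "the sketch" (the thing); background agent = Elena, recipient = Henrik, setting = at the embassy. No fact matches that background with a different thing, so 0.
Summary (ii) focuses "at the embassy" (the setting); background agent = Elena, thing = the sketch, recipient = Henrik. Fact (2) matches that background with setting = at the quarry — refutes (ii).

0, 2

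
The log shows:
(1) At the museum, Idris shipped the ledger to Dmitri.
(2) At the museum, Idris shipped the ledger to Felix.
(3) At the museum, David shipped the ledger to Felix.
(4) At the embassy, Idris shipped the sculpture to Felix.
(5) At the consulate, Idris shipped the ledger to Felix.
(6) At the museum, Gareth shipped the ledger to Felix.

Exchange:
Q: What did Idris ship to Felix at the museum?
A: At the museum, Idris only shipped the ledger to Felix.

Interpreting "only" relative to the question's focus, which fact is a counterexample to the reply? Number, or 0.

Answering "What did ...?" puts focus on the thing — here, "the ledger".
So "only" ranges over things; the rest (same agent, recipient, setting (Idris / Felix / at the museum)) is presupposed.
No fact keeps same agent, recipient, setting (Idris / Felix / at the museum) while changing the thing; every other fact differs on something backgrounded. The reply stands.
(Fact (5) would refute a reading with focus on the setting — but that is not what the question asks.)

0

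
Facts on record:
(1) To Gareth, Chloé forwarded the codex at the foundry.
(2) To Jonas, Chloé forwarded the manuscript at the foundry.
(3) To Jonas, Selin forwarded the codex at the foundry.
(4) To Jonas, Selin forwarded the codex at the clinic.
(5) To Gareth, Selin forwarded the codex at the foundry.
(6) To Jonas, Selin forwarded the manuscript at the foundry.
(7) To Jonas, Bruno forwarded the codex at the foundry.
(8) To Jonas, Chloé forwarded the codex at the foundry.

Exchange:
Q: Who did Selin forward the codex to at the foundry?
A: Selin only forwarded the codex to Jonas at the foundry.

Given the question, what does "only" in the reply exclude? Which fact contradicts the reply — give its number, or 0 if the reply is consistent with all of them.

The question "Who did ... to ...?" targets the recipient, so in the reply the focus falls on "Jonas".
"Only" then excludes alternative recipients while the background — agent = Selin, thing = the codex, setting = at the foundry — is held fixed.
Fact (5) shares the background with a different recipient (Gareth) — counterexample.
(Fact (6) would refute a reading with focus on the thing — but that is not what the question asks.)

5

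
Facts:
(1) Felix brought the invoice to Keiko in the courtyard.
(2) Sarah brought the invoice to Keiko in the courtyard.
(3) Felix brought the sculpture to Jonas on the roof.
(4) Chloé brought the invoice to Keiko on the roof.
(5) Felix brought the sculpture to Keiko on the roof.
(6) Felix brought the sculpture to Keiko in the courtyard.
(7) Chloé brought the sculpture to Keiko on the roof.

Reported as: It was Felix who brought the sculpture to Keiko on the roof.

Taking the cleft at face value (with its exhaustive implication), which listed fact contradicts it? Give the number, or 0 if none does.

7

The cleft puts "Felix" in focus and presupposes the open proposition with same thing, recipient, setting (the sculpture / Keiko / on the roof).
The exhaustive reading says no other agent fits that background.
But fact (7) also has same thing, recipient, setting (the sculpture / Keiko / on the roof), with agent = Chloé — so the exhaustive reading fails.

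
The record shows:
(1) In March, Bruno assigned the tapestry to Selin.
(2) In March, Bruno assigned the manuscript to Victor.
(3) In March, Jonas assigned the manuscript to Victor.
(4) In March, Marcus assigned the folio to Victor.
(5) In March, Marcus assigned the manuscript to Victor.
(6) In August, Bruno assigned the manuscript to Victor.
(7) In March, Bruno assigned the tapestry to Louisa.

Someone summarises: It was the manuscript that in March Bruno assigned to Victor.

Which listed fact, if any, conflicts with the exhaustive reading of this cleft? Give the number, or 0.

The cleft puts "the manuscript" in focus and presupposes the open proposition with Bruno as agent and Victor as recipient and in March as setting.
Exhaustivity: the manuscript is the only thing satisfying that background.
Every other fact differs from the presupposition on some backgrounded slot, so none challenges the exhaustivity.

0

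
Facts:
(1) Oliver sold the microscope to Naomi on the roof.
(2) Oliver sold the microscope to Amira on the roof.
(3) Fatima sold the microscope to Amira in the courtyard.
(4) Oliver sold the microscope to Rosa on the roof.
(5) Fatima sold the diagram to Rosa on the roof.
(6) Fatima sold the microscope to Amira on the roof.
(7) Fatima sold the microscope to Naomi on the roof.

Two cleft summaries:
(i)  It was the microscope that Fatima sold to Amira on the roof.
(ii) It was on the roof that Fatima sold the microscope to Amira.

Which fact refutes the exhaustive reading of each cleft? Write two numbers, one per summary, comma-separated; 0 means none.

Summary (i) focuses "the microscope" (the thing); background same agent, recipient, setting (Fatima / Amira / on the roof). No fact matches that background with a different thing, so 0.
Summary (ii) focuses "on the roof" (the setting); background same agent, thing, recipient (Fatima / the microscope / Amira). Fact (3) matches that background with setting = in the courtyard — refutes (ii).

0, 3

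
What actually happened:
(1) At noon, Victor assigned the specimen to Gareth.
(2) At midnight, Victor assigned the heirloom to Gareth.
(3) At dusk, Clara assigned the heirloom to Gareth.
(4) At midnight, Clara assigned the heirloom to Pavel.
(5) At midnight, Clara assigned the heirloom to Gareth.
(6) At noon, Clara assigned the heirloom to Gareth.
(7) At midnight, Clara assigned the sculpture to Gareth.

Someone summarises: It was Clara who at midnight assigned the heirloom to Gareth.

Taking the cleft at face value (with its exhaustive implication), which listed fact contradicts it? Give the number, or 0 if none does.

Focus of the cleft: "Clara" (the agent). Presupposed background: thing = the heirloom, recipient = Gareth, setting = at midnight.
Exhaustivity: Clara is the only agent satisfying that background.
Fact (2) shares the background but with agent = Victor; exhaustivity is violated.

2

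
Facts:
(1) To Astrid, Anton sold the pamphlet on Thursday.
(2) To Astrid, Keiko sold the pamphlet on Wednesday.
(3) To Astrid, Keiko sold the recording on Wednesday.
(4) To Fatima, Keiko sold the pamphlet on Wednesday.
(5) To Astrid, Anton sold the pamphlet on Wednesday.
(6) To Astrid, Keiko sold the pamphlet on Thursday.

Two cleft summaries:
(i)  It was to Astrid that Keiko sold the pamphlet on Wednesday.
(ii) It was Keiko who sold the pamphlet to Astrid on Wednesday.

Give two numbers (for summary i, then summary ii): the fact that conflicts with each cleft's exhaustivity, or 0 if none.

(i): focus "Astrid". Looking for Keiko as agent and the pamphlet as thing and on Wednesday as setting with some other recipient — fact (4) has Fatima there. Refuted.
(ii): focus "Keiko". Looking for the pamphlet as thing and Astrid as recipient and on Wednesday as setting with some other agent — fact (5) has Anton there. Refuted.

4, 5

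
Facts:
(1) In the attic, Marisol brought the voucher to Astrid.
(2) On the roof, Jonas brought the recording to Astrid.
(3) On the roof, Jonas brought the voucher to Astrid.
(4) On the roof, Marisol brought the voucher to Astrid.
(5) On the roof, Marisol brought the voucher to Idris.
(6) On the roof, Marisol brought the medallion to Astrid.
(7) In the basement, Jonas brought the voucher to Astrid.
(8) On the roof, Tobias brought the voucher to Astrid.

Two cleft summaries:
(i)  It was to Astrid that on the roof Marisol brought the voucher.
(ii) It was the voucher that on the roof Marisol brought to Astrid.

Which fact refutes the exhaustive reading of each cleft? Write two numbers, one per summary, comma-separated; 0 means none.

5, 6

(i): focus "Astrid". Looking for Marisol as agent and the voucher as thing and on the roof as setting with some other recipient — fact (5) has Idris there. Refuted.
(ii): focus "the voucher". Looking for Marisol as agent and Astrid as recipient and on the roof as setting with some other thing — fact (6) has the medallion there. Refuted.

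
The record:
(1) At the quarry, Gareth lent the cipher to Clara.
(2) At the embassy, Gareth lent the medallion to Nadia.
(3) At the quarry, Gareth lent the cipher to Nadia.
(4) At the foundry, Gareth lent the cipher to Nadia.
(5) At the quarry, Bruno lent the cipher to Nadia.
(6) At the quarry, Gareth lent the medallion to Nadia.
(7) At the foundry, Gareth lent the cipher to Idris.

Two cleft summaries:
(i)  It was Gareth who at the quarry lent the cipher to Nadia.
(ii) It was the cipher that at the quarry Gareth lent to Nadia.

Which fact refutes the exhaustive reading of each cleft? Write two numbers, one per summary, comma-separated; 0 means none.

5, 6

(i): focus "Gareth". Looking for same thing, recipient, setting (the cipher / Nadia / at the quarry) with some other agent — fact (5) has Bruno there. Refuted.
(ii): focus "the cipher". Looking for same agent, recipient, setting (Gareth / Nadia / at the quarry) with some other thing — fact (6) has the medallion there. Refuted.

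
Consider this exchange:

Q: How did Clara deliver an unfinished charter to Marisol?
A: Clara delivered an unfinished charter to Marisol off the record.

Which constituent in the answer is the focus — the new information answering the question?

The wh-word "how" asks about the manner.
In the answer, "Clara", "an unfinished charter" and "to Marisol" are given — repeated from the question.
The constituent filling the manner gap is "off the record"; that is the focus and would carry nuclear stress.

off the record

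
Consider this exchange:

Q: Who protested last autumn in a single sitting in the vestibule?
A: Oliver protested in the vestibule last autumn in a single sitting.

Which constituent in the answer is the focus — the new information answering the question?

Oliver

The wh-word "who" asks about the subject (agent).
In the answer, "last autumn", "in the vestibule" and "in a single sitting" are given — repeated from the question.
The constituent filling the subject (agent) gap is "Oliver"; that is the focus and would carry nuclear stress.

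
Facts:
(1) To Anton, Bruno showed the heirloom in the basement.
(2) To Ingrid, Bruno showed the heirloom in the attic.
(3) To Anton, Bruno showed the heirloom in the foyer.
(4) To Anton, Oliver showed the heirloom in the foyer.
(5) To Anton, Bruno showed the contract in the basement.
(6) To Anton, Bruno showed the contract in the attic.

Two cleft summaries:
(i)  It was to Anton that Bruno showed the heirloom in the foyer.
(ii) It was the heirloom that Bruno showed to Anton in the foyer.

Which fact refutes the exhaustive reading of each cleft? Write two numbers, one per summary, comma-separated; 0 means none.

(i): focus "Anton". No fact shares agent = Bruno, thing = the heirloom, setting = in the foyer with a different recipient. 0.
(ii): focus "the heirloom". No fact shares agent = Bruno, recipient = Anton, setting = in the foyer with a different thing. 0.

0, 0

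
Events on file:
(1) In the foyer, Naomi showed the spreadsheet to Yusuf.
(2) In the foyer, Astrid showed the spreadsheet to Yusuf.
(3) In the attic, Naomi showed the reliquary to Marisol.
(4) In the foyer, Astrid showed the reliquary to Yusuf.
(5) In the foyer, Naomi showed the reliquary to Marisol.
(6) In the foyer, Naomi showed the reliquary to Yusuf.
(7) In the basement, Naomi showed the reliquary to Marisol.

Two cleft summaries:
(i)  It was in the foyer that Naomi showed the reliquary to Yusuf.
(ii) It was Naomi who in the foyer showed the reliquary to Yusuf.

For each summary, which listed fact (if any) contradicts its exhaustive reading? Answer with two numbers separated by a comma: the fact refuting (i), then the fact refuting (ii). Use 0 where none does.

Summary (i) focuses "in the foyer" (the setting); background Naomi as agent and the reliquary as thing and Yusuf as recipient. No fact matches that background with a different setting, so 0.
Summary (ii) focuses "Naomi" (the agent); background the reliquary as thing and Yusuf as recipient and in the foyer as setting. Fact (4) matches that background with agent = Astrid — refutes (ii).

0, 4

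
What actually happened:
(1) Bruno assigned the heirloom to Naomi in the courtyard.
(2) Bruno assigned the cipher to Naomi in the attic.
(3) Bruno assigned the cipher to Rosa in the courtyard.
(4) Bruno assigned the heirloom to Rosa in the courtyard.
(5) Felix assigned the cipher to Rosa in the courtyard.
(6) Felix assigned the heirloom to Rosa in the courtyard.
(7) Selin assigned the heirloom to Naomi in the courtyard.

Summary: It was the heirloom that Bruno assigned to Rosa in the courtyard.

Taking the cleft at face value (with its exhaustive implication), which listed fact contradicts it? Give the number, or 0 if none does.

Focus of the cleft: "the heirloom" (the thing). Presupposed background: Bruno as agent and Rosa as recipient and in the courtyard as setting.
Exhaustivity: the heirloom is the only thing satisfying that background.
Fact (3) shares the background but with thing = the cipher; exhaustivity is violated.

3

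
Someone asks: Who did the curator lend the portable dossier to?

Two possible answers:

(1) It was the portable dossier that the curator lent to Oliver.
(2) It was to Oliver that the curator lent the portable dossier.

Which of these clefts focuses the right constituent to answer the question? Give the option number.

2

The question word "who" targets the recipient.
Option (1) clefts "the portable dossier" — the direct object, not what was asked.
Option (2) clefts "to Oliver" — that matches what the question asks about.
So the congruent reply is (2).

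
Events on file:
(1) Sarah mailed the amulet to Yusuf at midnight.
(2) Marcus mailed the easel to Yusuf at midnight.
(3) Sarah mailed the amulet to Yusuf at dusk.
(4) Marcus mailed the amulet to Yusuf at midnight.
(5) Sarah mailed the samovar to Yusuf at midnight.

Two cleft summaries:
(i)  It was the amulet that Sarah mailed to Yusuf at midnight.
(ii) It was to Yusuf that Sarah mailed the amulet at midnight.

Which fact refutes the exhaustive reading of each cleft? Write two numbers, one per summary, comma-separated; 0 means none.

Summary (i) focuses "the amulet" (the thing); background agent = Sarah, recipient = Yusuf, setting = at midnight. Fact (5) matches that background with thing = the samovar — refutes (i).
Summary (ii) focuses "Yusuf" (the recipient); background agent = Sarah, thing = the amulet, setting = at midnight. No fact matches that background with a different recipient, so 0.

5, 0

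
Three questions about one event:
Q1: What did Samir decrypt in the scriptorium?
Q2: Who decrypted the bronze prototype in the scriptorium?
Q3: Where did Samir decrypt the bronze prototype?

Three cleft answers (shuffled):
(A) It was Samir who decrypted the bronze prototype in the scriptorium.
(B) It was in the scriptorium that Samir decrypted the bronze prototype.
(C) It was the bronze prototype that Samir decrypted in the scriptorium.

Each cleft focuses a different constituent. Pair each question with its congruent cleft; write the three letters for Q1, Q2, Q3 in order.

CAB

Q1 asks about the direct object; cleft (C) focuses "the bronze prototype", which is the direct object — so Q1 → C.
Q2 asks about the subject (agent); cleft (A) focuses "Samir", which is the subject (agent) — so Q2 → A.
Q3 asks about the location; cleft (B) focuses "in the scriptorium", which is the location — so Q3 → B.
Mapping: Q1→C, Q2→A, Q3→B.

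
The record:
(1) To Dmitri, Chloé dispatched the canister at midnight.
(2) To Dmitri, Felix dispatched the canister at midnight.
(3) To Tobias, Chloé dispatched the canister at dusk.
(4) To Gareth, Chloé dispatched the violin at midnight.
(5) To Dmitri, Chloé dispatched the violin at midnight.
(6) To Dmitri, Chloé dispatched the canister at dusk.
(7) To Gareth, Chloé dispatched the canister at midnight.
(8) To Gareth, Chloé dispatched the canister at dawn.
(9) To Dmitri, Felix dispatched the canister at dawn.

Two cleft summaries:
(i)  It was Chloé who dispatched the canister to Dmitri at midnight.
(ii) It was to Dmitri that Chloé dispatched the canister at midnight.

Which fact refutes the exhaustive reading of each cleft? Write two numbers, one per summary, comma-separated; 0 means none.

2, 7

(i): focus "Chloé". Looking for same thing, recipient, setting (the canister / Dmitri / at midnight) with some other agent — fact (2) has Felix there. Refuted.
(ii): focus "Dmitri". Looking for same agent, thing, setting (Chloé / the canister / at midnight) with some other recipient — fact (7) has Gareth there. Refuted.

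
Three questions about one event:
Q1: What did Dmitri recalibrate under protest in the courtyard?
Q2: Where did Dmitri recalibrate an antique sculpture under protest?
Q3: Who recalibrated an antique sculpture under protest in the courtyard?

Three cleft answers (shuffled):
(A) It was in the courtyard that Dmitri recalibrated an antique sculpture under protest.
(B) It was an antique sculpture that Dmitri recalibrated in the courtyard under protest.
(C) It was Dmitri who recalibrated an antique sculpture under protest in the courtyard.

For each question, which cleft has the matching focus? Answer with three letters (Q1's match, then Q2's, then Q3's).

Q1 asks about the direct object; cleft (B) focuses "an antique sculpture", which is the direct object — so Q1 → B.
Q2 asks about the location; cleft (A) focuses "in the courtyard", which is the location — so Q2 → A.
Q3 asks about the subject (agent); cleft (C) focuses "Dmitri", which is the subject (agent) — so Q3 → C.
Mapping: Q1→B, Q2→A, Q3→C.

BAC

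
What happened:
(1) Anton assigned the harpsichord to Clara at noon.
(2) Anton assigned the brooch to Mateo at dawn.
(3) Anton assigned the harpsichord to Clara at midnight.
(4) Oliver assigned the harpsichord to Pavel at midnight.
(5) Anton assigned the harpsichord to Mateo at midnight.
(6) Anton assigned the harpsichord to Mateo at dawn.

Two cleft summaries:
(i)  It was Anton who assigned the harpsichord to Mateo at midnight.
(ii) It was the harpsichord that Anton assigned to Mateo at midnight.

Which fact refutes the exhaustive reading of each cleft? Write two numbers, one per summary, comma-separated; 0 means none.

(i): focus "Anton". No fact shares thing = the harpsichord, recipient = Mateo, setting = at midnight with a different agent. 0.
(ii): focus "the harpsichord". No fact shares agent = Anton, recipient = Mateo, setting = at midnight with a different thing. 0.

0, 0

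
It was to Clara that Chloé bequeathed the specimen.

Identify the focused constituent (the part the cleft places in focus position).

to Clara

In an it-cleft "It was X that/who ...", the clefted constituent X is the focus; the that/who-clause expresses the presupposed open proposition.
Here the focus is "to Clara". The backgrounded (presupposed) material includes "Chloé" and "the specimen".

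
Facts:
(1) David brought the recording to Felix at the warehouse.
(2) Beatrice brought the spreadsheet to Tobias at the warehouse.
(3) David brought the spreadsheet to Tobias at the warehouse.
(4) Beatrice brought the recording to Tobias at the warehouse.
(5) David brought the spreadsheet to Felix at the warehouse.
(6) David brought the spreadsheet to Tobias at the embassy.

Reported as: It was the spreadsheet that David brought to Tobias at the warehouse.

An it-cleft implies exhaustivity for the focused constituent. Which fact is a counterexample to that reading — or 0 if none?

0

The cleft puts "the spreadsheet" in focus and presupposes the open proposition with same agent, recipient, setting (David / Tobias / at the warehouse).
The exhaustive reading says no other thing fits that background.
Every other fact differs from the presupposition on some backgrounded slot, so none challenges the exhaustivity.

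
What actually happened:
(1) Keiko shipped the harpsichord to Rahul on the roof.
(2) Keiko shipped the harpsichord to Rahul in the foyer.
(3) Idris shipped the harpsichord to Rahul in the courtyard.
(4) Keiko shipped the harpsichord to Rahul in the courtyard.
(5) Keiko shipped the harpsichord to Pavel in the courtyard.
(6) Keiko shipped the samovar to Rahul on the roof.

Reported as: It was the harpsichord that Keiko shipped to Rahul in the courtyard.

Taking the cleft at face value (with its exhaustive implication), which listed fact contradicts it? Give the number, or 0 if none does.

The cleft puts "the harpsichord" in focus and presupposes the open proposition with agent = Keiko, recipient = Rahul, setting = in the courtyard.
The exhaustive reading says no other thing fits that background.
No listed fact matches the background with a different thing. Exhaustivity holds.

0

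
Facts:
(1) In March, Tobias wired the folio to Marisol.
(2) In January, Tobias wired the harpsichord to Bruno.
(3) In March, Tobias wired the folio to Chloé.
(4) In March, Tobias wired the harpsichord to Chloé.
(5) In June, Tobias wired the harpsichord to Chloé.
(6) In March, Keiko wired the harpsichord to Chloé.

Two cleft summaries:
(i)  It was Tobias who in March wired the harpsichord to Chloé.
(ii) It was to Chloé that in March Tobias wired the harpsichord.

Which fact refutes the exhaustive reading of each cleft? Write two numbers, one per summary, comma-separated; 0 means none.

(i): focus "Tobias". Looking for the harpsichord as thing and Chloé as recipient and in March as setting with some other agent — fact (6) has Keiko there. Refuted.
(ii): focus "Chloé". No fact shares Tobias as agent and the harpsichord as thing and in March as setting with a different recipient. 0.

6, 0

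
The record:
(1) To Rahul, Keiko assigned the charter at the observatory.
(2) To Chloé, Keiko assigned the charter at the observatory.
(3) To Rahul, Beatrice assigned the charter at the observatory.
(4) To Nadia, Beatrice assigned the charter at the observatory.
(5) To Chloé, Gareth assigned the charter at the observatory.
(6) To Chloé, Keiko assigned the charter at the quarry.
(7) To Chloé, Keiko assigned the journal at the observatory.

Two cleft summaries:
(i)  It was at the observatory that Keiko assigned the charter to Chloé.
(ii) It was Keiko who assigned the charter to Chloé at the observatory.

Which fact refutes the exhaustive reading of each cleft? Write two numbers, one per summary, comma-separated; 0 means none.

Summary (i) focuses "at the observatory" (the setting); background agent = Keiko, thing = the charter, recipient = Chloé. Fact (6) matches that background with setting = at the quarry — refutes (i).
Summary (ii) focuses "Keiko" (the agent); background thing = the charter, recipient = Chloé, setting = at the observatory. Fact (5) matches that background with agent = Gareth — refutes (ii).

6, 5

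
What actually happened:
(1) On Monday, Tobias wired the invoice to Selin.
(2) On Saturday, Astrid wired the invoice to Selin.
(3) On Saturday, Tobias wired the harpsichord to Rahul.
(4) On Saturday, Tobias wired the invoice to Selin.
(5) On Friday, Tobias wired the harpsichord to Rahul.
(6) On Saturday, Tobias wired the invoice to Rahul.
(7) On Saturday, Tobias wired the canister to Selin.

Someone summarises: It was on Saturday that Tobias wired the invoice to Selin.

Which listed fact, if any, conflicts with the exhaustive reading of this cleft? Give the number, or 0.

Focus of the cleft: "on Saturday" (the setting). Presupposed background: same agent, thing, recipient (Tobias / the invoice / Selin).
Exhaustivity: on Saturday is the only setting satisfying that background.
Fact (1) shares the background but with setting = on Monday; exhaustivity is violated.

1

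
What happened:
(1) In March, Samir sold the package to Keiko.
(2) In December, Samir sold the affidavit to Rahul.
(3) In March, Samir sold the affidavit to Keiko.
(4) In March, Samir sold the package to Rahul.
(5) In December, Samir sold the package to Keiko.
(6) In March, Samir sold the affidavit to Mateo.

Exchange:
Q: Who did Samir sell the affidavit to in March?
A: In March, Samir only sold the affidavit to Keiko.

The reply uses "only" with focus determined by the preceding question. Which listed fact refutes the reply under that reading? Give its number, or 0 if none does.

The question "Who did ... to ...?" targets the recipient, so in the reply the focus falls on "Keiko".
"Only" then excludes alternative recipients while the background — Samir as agent and the affidavit as thing and in March as setting — is held fixed.
Fact (6) keeps Samir as agent and the affidavit as thing and in March as setting but has recipient = Mateo; that refutes the reply.
(Fact (1) would refute a reading with focus on the thing — but that is not what the question asks.)

6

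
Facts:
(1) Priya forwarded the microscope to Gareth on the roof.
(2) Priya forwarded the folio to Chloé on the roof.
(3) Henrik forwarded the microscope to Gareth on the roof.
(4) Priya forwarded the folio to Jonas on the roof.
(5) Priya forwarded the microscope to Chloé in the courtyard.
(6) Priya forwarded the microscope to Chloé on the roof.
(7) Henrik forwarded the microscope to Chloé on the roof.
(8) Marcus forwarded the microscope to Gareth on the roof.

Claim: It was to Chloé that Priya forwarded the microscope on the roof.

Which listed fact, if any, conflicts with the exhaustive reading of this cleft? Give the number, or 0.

Focus of the cleft: "Chloé" (the recipient). Presupposed background: agent = Priya, thing = the microscope, setting = on the roof.
Exhaustivity: Chloé is the only recipient satisfying that background.
But fact (1) also has agent = Priya, thing = the microscope, setting = on the roof, with recipient = Gareth — so the exhaustive reading fails.

1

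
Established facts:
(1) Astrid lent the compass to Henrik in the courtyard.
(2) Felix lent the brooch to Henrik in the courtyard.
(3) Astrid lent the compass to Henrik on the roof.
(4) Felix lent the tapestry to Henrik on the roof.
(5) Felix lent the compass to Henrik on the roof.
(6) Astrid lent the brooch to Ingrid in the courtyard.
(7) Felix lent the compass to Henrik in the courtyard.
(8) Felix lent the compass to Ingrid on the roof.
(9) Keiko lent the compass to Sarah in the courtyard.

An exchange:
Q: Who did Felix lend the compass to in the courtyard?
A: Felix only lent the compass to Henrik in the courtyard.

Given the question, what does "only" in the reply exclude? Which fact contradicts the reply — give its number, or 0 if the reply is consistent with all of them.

Answering "Who did ... to ...?" puts focus on the recipient — here, "Henrik".
"Only" then excludes alternative recipients while the background — Felix as agent and the compass as thing and in the courtyard as setting — is held fixed.
No listed fact shares that background with another recipient. Nothing contradicts the reply.
(Fact (5) would refute a reading with focus on the setting — but that is not what the question asks.)

0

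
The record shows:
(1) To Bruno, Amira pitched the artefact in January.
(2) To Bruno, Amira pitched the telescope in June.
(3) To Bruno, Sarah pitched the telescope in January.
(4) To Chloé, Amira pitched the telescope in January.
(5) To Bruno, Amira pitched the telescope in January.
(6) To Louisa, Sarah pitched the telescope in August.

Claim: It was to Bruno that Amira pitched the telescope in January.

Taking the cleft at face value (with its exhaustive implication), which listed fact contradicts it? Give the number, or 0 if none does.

The cleft puts "Bruno" in focus and presupposes the open proposition with agent = Amira, thing = the telescope, setting = in January.
The exhaustive reading says no other recipient fits that background.
But fact (4) also has agent = Amira, thing = the telescope, setting = in January, with recipient = Chloé — so the exhaustive reading fails.

4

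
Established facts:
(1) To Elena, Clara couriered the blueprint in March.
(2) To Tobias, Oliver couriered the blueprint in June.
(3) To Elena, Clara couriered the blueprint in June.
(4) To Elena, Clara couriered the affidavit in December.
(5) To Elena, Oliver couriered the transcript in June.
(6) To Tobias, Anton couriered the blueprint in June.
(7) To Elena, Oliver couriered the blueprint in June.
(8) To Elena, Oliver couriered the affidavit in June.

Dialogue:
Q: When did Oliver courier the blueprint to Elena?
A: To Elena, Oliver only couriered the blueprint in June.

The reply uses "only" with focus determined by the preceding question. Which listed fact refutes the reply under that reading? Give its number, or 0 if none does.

0

Answering "When did ...?" puts focus on the setting — here, "in June".
So "only" ranges over settings; the rest (Oliver as agent and the blueprint as thing and Elena as recipient) is presupposed.
No fact keeps Oliver as agent and the blueprint as thing and Elena as recipient while changing the setting; every other fact differs on something backgrounded. The reply stands.
(Fact (2) would refute a reading with focus on the recipient — but that is not what the question asks.)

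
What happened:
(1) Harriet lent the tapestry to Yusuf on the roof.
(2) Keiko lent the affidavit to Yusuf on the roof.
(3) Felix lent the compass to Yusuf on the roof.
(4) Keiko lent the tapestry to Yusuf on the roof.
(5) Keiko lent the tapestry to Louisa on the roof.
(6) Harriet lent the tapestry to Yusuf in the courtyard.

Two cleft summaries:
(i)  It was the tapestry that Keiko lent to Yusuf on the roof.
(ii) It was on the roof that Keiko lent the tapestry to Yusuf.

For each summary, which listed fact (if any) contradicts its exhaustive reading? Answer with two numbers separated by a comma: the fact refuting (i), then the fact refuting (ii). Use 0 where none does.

2, 0

(i): focus "the tapestry". Looking for agent = Keiko, recipient = Yusuf, setting = on the roof with some other thing — fact (2) has the affidavit there. Refuted.
(ii): focus "on the roof". No fact shares agent = Keiko, thing = the tapestry, recipient = Yusuf with a different setting. 0.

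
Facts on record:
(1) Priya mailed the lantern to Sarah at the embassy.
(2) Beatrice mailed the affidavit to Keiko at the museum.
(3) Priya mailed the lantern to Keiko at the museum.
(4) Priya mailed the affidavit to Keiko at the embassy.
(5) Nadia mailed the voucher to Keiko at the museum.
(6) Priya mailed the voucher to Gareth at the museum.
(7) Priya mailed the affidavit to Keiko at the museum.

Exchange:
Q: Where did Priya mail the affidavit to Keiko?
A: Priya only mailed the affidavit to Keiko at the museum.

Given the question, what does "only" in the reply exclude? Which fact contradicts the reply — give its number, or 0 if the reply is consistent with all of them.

4

Answering "Where did ...?" puts focus on the setting — here, "at the museum".
So "only" ranges over settings; the rest (Priya as agent and the affidavit as thing and Keiko as recipient) is presupposed.
Fact (4) keeps Priya as agent and the affidavit as thing and Keiko as recipient but has setting = at the embassy; that refutes the reply.
(Fact (3) would refute a reading with focus on the thing — but that is not what the question asks.)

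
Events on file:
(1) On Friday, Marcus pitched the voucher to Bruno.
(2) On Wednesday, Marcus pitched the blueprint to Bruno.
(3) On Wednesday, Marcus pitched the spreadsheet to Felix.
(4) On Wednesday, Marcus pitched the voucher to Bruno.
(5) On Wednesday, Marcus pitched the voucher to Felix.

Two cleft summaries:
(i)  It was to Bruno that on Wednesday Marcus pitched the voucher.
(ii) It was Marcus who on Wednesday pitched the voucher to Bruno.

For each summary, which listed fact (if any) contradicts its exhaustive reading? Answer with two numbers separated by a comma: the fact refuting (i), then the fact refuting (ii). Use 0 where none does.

Summary (i) focuses "Bruno" (the recipient); background Marcus as agent and the voucher as thing and on Wednesday as setting. Fact (5) matches that background with recipient = Felix — refutes (i).
Summary (ii) focuses "Marcus" (the agent); background the voucher as thing and Bruno as recipient and on Wednesday as setting. No fact matches that background with a different agent, so 0.

5, 0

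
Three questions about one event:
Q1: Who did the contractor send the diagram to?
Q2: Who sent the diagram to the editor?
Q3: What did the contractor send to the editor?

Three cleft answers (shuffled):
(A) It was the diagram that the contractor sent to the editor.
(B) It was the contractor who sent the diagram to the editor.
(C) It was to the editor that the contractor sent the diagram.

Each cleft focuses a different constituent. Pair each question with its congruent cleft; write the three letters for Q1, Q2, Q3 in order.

Q1 asks about the recipient; cleft (C) focuses "to the editor", which is the recipient — so Q1 → C.
Q2 asks about the subject (agent); cleft (B) focuses "the contractor", which is the subject (agent) — so Q2 → B.
Q3 asks about the direct object; cleft (A) focuses "the diagram", which is the direct object — so Q3 → A.
Mapping: Q1→C, Q2→B, Q3→A.

CBA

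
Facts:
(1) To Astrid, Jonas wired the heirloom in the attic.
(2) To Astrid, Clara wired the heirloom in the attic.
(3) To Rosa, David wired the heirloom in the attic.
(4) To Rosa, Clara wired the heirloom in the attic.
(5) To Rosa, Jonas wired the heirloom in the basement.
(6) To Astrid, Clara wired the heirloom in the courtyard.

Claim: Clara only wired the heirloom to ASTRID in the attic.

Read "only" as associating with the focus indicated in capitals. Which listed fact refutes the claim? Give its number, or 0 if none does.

4

Focus (in capitals) is "Astrid" — the recipient. "Only" excludes alternative recipients while holding fixed Clara as agent and the heirloom as thing and in the attic as setting.
Fact (4) shares the background but differs in recipient (Rosa) — a counterexample.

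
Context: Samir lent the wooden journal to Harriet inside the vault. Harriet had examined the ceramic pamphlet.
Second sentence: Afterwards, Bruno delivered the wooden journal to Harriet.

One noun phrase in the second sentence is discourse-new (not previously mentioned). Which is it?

"the wooden journal" and "Harriet" in the second sentence are given — already mentioned in the context.
"Bruno" has no antecedent in the context; it is discourse-new.

Bruno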